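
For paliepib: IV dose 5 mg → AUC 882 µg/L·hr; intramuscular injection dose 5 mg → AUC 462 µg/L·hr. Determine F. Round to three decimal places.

F = (AUC_ev / D_ev) / (AUC_iv / D_iv)
  = (462/5) / (882/5)
  = 92.4 / 176.4 = 0.5238

F = 0.524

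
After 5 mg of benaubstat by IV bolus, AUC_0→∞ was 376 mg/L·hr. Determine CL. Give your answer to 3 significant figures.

CL = Dose_iv / AUC_0→∞
   = 5 / 376 = 0.0132979 L/hr

CL = 0.0133 L/hr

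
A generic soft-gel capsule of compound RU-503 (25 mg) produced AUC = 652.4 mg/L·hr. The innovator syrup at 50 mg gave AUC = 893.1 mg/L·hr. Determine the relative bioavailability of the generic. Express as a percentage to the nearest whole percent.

F_rel = 146%

F_rel = (AUC_test/D_test) / (AUC_ref/D_ref)
      = (652.4/25) / (893.1/50)
      = 26.096 / 17.862 = 1.4610 = 146.10%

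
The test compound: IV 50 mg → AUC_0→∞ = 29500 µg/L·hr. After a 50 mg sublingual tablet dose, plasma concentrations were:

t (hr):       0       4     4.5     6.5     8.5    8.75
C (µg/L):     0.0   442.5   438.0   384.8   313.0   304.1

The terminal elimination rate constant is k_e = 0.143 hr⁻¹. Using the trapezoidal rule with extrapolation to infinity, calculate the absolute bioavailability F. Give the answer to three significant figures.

F = 0.164

Trapezoidal AUC_0→8.75 (sublingual tablet):
  [0→4]: (0.0+442.5)/2 × 4 = 885.0
  [4→4.5]: (442.5+438.0)/2 × 0.5 = 220.125
  [4.5→6.5]: (438.0+384.8)/2 × 2 = 822.8
  [6.5→8.5]: (384.8+313.0)/2 × 2 = 697.8
  [8.5→8.75]: (313.0+304.1)/2 × 0.25 = 77.1375
  Sum = 2702.8625 µg/L·hr
Tail: C_last/k_e = 304.1/0.143 = 2126.573
AUC_0→∞ (sublingual tablet) = 2702.8625 + 2126.573 = 4829.4355 µg/L·hr
F = (AUC_ev/D_ev)/(AUC_iv/D_iv) = (4829.4355/50)/(29500/50) = 96.58871/590 = 0.1637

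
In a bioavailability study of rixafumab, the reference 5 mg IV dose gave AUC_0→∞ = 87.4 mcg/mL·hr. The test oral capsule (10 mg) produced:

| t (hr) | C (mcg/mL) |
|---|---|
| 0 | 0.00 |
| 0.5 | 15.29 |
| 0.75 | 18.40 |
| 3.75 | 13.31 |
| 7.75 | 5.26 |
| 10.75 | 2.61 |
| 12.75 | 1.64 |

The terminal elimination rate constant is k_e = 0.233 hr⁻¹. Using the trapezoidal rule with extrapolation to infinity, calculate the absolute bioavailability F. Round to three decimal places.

Trapezoidal AUC_0→12.75 (oral capsule):
  [0→0.5]: (0.00+15.29)/2 × 0.5 = 3.8225
  [0.5→0.75]: (15.29+18.40)/2 × 0.25 = 4.21125
  [0.75→3.75]: (18.40+13.31)/2 × 3 = 47.565
  [3.75→7.75]: (13.31+5.26)/2 × 4 = 37.14
  [7.75→10.75]: (5.26+2.61)/2 × 3 = 11.805
  [10.75→12.75]: (2.61+1.64)/2 × 2 = 4.25
  Sum = 108.79375 mcg/mL·hr
Tail: C_last/k_e = 1.64/0.233 = 7.039
AUC_0→∞ (oral capsule) = 108.79375 + 7.039 = 115.83275 mcg/mL·hr
F = (AUC_ev/D_ev)/(AUC_iv/D_iv) = (115.83275/10)/(87.4/5) = 11.583275/17.48 = 0.6627

F = 0.663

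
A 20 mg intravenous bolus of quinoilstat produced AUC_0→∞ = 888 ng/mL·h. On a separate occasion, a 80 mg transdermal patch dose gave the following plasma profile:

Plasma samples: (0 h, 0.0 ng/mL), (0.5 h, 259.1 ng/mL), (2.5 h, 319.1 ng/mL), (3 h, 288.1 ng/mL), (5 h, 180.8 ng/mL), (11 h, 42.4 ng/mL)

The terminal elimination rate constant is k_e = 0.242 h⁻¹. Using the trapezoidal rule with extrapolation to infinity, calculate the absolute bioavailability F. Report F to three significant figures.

F = 0.594

Trapezoidal AUC_0→11 (transdermal patch):
  [0→0.5]: (0.0+259.1)/2 × 0.5 = 64.775
  [0.5→2.5]: (259.1+319.1)/2 × 2 = 578.2
  [2.5→3]: (319.1+288.1)/2 × 0.5 = 151.8
  [3→5]: (288.1+180.8)/2 × 2 = 468.9
  [5→11]: (180.8+42.4)/2 × 6 = 669.6
  Sum = 1933.275 ng/mL·h
Tail: C_last/k_e = 42.4/0.242 = 175.207
AUC_0→∞ (transdermal patch) = 1933.275 + 175.207 = 2108.482 ng/mL·h
F = (AUC_ev/D_ev)/(AUC_iv/D_iv) = (2108.482/80)/(888/20) = 26.356025/44.4 = 0.5936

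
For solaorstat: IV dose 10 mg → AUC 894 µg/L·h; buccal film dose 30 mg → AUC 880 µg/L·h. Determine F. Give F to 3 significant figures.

F = 0.328

F = (AUC_ev / D_ev) / (AUC_iv / D_iv)
  = (880/30) / (894/10)
  = 29.3333 / 89.4 = 0.3281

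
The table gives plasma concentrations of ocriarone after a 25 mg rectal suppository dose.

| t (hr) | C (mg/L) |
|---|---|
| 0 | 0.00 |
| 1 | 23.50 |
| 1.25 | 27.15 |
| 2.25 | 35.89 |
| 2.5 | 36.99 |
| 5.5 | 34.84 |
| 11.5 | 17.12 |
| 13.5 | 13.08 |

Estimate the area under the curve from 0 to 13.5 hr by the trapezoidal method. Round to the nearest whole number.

AUC = 353 mg/L·hr

Trapezoidal AUC_0→13.5:
  [0→1]: (0.00+23.50)/2 × 1 = 11.75
  [1→1.25]: (23.50+27.15)/2 × 0.25 = 6.33125
  [1.25→2.25]: (27.15+35.89)/2 × 1 = 31.52
  [2.25→2.5]: (35.89+36.99)/2 × 0.25 = 9.11
  [2.5→5.5]: (36.99+34.84)/2 × 3 = 107.745
  [5.5→11.5]: (34.84+17.12)/2 × 6 = 155.88
  [11.5→13.5]: (17.12+13.08)/2 × 2 = 30.2
  Sum = 352.53625 mg/L·hr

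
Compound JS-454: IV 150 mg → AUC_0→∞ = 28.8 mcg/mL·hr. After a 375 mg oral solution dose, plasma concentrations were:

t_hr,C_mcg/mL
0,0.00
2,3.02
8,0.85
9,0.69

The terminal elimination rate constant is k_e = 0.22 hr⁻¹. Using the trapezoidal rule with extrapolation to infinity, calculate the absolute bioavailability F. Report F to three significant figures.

Trapezoidal AUC_0→9 (oral solution):
  [0→2]: (0.00+3.02)/2 × 2 = 3.02
  [2→8]: (3.02+0.85)/2 × 6 = 11.61
  [8→9]: (0.85+0.69)/2 × 1 = 0.77
  Sum = 15.4 mcg/mL·hr
Tail: C_last/k_e = 0.69/0.22 = 3.136
AUC_0→∞ (oral solution) = 15.4 + 3.136 = 18.536 mcg/mL·hr
F = (AUC_ev/D_ev)/(AUC_iv/D_iv) = (18.536/375)/(28.8/150) = 0.0494293/0.192 = 0.2574

F = 0.257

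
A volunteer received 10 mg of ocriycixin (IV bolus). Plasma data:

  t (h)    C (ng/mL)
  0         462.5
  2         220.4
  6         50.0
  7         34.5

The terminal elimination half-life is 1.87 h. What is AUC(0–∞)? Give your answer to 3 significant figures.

Trapezoidal AUC_0→7:
  [0→2]: (462.5+220.4)/2 × 2 = 682.9
  [2→6]: (220.4+50.0)/2 × 4 = 540.8
  [6→7]: (50.0+34.5)/2 × 1 = 42.25
  Sum = 1265.95 ng/mL·h
k_e = ln2 / t½ = 0.693147 / 1.87 = 0.3707 h^-1
Extrapolated tail: C_last / k_e = 34.5 / 0.3707 = 93.067
AUC_0→∞ = 1265.95 + 93.067 = 1359.017 ng/mL·h

AUC = 1360 ng/mL·h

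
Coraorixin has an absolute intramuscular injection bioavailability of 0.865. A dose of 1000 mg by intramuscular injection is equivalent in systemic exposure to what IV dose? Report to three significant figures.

D_iv = 865 mg

Systemic exposure from an extravascular dose = F × D_ev, so the equivalent IV dose is F × D_ev.
D_iv = F × D_ev = 0.865 × 1000 = 865 mg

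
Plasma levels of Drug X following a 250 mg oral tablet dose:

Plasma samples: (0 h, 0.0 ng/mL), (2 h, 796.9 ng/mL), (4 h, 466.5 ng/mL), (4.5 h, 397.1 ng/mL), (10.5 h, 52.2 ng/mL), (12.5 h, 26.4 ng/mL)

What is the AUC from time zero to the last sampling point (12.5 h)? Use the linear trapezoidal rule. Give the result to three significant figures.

AUC = 3700 ng/mL·h

Trapezoidal AUC_0→12.5:
  [0→2]: (0.0+796.9)/2 × 2 = 796.9
  [2→4]: (796.9+466.5)/2 × 2 = 1263.4
  [4→4.5]: (466.5+397.1)/2 × 0.5 = 215.9
  [4.5→10.5]: (397.1+52.2)/2 × 6 = 1347.9
  [10.5→12.5]: (52.2+26.4)/2 × 2 = 78.6
  Sum = 3702.7 ng/mL·h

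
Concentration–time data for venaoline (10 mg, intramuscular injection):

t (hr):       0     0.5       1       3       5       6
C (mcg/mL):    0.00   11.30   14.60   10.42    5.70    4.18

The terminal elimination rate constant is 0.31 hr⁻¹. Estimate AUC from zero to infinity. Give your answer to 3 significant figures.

AUC = 68.9 mcg/mL·hr

Trapezoidal AUC_0→6:
  [0→0.5]: (0.00+11.30)/2 × 0.5 = 2.825
  [0.5→1]: (11.30+14.60)/2 × 0.5 = 6.475
  [1→3]: (14.60+10.42)/2 × 2 = 25.02
  [3→5]: (10.42+5.70)/2 × 2 = 16.12
  [5→6]: (5.70+4.18)/2 × 1 = 4.94
  Sum = 55.38 mcg/mL·hr
Extrapolated tail: C_last / k_e = 4.18 / 0.31 = 13.484
AUC_0→∞ = 55.38 + 13.484 = 68.864 mcg/mL·hr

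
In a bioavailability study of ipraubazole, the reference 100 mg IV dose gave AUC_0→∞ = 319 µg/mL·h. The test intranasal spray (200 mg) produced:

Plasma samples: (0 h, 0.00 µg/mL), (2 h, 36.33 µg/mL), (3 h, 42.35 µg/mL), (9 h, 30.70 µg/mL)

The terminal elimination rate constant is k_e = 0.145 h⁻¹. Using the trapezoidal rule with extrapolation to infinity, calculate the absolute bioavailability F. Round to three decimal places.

Trapezoidal AUC_0→9 (intranasal spray):
  [0→2]: (0.00+36.33)/2 × 2 = 36.33
  [2→3]: (36.33+42.35)/2 × 1 = 39.34
  [3→9]: (42.35+30.70)/2 × 6 = 219.15
  Sum = 294.82 µg/mL·h
Tail: C_last/k_e = 30.70/0.145 = 211.724
AUC_0→∞ (intranasal spray) = 294.82 + 211.724 = 506.544 µg/mL·h
F = (AUC_ev/D_ev)/(AUC_iv/D_iv) = (506.544/200)/(319/100) = 2.53272/3.19 = 0.7940

F = 0.794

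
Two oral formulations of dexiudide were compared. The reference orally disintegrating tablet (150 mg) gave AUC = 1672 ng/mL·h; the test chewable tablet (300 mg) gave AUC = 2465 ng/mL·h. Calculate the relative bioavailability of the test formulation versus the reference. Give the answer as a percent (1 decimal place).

F_rel = (AUC_test/D_test) / (AUC_ref/D_ref)
      = (2465/300) / (1672/150)
      = 8.21667 / 11.1467 = 0.7371 = 73.71%

F_rel = 73.7%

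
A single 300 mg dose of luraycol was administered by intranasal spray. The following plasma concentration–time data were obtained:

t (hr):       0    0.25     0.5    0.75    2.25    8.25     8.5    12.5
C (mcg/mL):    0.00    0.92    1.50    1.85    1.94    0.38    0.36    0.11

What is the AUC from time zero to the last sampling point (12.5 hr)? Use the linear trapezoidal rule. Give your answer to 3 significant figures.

Trapezoidal AUC_0→12.5:
  [0→0.25]: (0.00+0.92)/2 × 0.25 = 0.115
  [0.25→0.5]: (0.92+1.50)/2 × 0.25 = 0.3025
  [0.5→0.75]: (1.50+1.85)/2 × 0.25 = 0.41875
  [0.75→2.25]: (1.85+1.94)/2 × 1.5 = 2.8425
  [2.25→8.25]: (1.94+0.38)/2 × 6 = 6.96
  [8.25→8.5]: (0.38+0.36)/2 × 0.25 = 0.0925
  [8.5→12.5]: (0.36+0.11)/2 × 4 = 0.94
  Sum = 11.67125 mcg/mL·hr

AUC = 11.7 mcg/mL·hr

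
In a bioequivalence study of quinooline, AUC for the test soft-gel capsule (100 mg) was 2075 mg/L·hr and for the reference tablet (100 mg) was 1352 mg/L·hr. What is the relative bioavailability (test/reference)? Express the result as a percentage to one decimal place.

F_rel = (AUC_test/D_test) / (AUC_ref/D_ref)
      = (2075/100) / (1352/100)
      = 20.75 / 13.52 = 1.5348 = 153.48%

F_rel = 153.5%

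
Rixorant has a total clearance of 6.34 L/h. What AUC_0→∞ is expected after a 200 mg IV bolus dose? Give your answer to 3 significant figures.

AUC = 31.5 mg/L·h

AUC_0→∞ = Dose_iv / CL
        = 200 / 6.34 = 31.5457 mg/L·h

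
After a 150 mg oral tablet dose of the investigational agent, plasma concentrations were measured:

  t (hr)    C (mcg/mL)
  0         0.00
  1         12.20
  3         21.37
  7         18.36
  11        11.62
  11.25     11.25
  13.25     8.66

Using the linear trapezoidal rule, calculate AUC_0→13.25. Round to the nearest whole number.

AUC = 202 mcg/mL·hr

Trapezoidal AUC_0→13.25:
  [0→1]: (0.00+12.20)/2 × 1 = 6.1
  [1→3]: (12.20+21.37)/2 × 2 = 33.57
  [3→7]: (21.37+18.36)/2 × 4 = 79.46
  [7→11]: (18.36+11.62)/2 × 4 = 59.96
  [11→11.25]: (11.62+11.25)/2 × 0.25 = 2.85875
  [11.25→13.25]: (11.25+8.66)/2 × 2 = 19.91
  Sum = 201.85875 mcg/mL·hr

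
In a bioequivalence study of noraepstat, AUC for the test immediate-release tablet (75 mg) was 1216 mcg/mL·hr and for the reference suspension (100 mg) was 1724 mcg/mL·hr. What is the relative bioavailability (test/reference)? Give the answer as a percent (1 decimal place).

F_rel = 94.0%

F_rel = (AUC_test/D_test) / (AUC_ref/D_ref)
      = (1216/75) / (1724/100)
      = 16.2133 / 17.24 = 0.9404 = 94.04%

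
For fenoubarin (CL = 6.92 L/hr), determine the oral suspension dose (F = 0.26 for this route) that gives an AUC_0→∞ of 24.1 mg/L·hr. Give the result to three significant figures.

Dose = 641 mg

Dose = CL × AUC_0→∞ / F
     = 6.92 × 24.1 / 0.26 = 641.431 mg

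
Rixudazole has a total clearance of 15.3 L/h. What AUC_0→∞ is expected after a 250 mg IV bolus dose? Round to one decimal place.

AUC = 16.3 mg/L·h

AUC_0→∞ = Dose_iv / CL
        = 250 / 15.3 = 16.3399 mg/L·h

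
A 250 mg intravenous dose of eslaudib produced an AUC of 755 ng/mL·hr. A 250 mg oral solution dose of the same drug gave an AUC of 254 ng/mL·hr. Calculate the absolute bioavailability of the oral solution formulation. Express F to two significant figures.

F = (AUC_ev / D_ev) / (AUC_iv / D_iv)
  = (254/250) / (755/250)
  = 1.016 / 3.02 = 0.3364

F = 0.34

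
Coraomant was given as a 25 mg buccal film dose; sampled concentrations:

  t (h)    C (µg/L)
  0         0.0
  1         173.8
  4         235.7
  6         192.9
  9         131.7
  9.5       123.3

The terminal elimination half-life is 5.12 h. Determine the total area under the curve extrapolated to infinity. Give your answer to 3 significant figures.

AUC = 2590 µg/L·h

Trapezoidal AUC_0→9.5:
  [0→1]: (0.0+173.8)/2 × 1 = 86.9
  [1→4]: (173.8+235.7)/2 × 3 = 614.25
  [4→6]: (235.7+192.9)/2 × 2 = 428.6
  [6→9]: (192.9+131.7)/2 × 3 = 486.9
  [9→9.5]: (131.7+123.3)/2 × 0.5 = 63.75
  Sum = 1680.4 µg/L·h
k_e = ln2 / t½ = 0.693147 / 5.12 = 0.1354 h^-1
Extrapolated tail: C_last / k_e = 123.3 / 0.1354 = 910.635
AUC_0→∞ = 1680.4 + 910.635 = 2591.035 µg/L·h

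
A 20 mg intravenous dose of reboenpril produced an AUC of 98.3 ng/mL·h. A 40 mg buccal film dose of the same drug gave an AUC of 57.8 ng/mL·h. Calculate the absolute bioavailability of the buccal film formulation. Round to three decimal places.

F = (AUC_ev / D_ev) / (AUC_iv / D_iv)
  = (57.8/40) / (98.3/20)
  = 1.445 / 4.915 = 0.2940

F = 0.294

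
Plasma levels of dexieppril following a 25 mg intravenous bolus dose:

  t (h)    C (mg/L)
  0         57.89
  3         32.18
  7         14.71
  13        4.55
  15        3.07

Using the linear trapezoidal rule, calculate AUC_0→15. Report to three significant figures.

AUC = 294 mg/L·h

Trapezoidal AUC_0→15:
  [0→3]: (57.89+32.18)/2 × 3 = 135.105
  [3→7]: (32.18+14.71)/2 × 4 = 93.78
  [7→13]: (14.71+4.55)/2 × 6 = 57.78
  [13→15]: (4.55+3.07)/2 × 2 = 7.62
  Sum = 294.285 mg/L·h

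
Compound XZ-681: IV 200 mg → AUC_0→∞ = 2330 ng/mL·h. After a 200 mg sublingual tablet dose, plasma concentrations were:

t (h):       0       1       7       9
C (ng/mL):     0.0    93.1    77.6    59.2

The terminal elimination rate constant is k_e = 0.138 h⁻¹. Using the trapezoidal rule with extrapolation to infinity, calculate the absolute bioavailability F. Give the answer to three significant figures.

F = 0.483

Trapezoidal AUC_0→9 (sublingual tablet):
  [0→1]: (0.0+93.1)/2 × 1 = 46.55
  [1→7]: (93.1+77.6)/2 × 6 = 512.1
  [7→9]: (77.6+59.2)/2 × 2 = 136.8
  Sum = 695.45 ng/mL·h
Tail: C_last/k_e = 59.2/0.138 = 428.986
AUC_0→∞ (sublingual tablet) = 695.45 + 428.986 = 1124.436 ng/mL·h
F = (AUC_ev/D_ev)/(AUC_iv/D_iv) = (1124.436/200)/(2330/200) = 5.62218/11.65 = 0.4826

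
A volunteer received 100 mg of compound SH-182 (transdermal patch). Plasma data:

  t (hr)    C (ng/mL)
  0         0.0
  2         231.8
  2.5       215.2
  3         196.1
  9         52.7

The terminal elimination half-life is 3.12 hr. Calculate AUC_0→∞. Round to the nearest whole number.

Trapezoidal AUC_0→9:
  [0→2]: (0.0+231.8)/2 × 2 = 231.8
  [2→2.5]: (231.8+215.2)/2 × 0.5 = 111.75
  [2.5→3]: (215.2+196.1)/2 × 0.5 = 102.825
  [3→9]: (196.1+52.7)/2 × 6 = 746.4
  Sum = 1192.775 ng/mL·hr
k_e = ln2 / t½ = 0.693147 / 3.12 = 0.2222 hr^-1
Extrapolated tail: C_last / k_e = 52.7 / 0.2222 = 237.174
AUC_0→∞ = 1192.775 + 237.174 = 1429.949 ng/mL·hr

AUC = 1430 ng/mL·hr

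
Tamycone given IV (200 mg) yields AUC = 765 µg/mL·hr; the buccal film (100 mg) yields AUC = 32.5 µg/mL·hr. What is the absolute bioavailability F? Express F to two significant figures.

F = 0.085

F = (AUC_ev / D_ev) / (AUC_iv / D_iv)
  = (32.5/100) / (765/200)
  = 0.325 / 3.825 = 0.0850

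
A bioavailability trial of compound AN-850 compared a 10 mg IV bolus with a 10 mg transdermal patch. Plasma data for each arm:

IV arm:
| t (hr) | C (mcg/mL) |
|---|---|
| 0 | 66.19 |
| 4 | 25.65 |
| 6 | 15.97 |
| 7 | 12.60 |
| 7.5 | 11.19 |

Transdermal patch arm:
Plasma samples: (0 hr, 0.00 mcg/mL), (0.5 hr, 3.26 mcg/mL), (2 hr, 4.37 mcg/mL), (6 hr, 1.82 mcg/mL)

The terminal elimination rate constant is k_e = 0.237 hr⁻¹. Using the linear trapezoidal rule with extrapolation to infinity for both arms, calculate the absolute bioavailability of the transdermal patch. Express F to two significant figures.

F = 0.091

Trapezoidal AUC_0→7.5 (IV):
  [0→4]: (66.19+25.65)/2 × 4 = 183.68
  [4→6]: (25.65+15.97)/2 × 2 = 41.62
  [6→7]: (15.97+12.60)/2 × 1 = 14.285
  [7→7.5]: (12.60+11.19)/2 × 0.5 = 5.9475
  Sum = 245.5325 mcg/mL·hr
IV tail: 11.19/0.237 = 47.215; AUC_iv,0→∞ = 245.5325 + 47.215 = 292.7475 mcg/mL·hr
Trapezoidal AUC_0→6 (transdermal patch):
  [0→0.5]: (0.00+3.26)/2 × 0.5 = 0.815
  [0.5→2]: (3.26+4.37)/2 × 1.5 = 5.7225
  [2→6]: (4.37+1.82)/2 × 4 = 12.38
  Sum = 18.9175 mcg/mL·hr
transdermal patch tail: 1.82/0.237 = 7.679; AUC_ev,0→∞ = 18.9175 + 7.679 = 26.5965 mcg/mL·hr
F = (AUC_ev/D_ev)/(AUC_iv/D_iv) = (26.5965/10)/(292.7475/10) = 2.65965/29.27475 = 0.0909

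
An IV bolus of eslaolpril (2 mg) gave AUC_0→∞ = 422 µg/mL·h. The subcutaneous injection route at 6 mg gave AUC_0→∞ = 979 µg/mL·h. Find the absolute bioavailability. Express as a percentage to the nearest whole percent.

F = 77%

F = (AUC_ev / D_ev) / (AUC_iv / D_iv)
  = (979/6) / (422/2)
  = 163.167 / 211 = 0.7733
  = 77.33%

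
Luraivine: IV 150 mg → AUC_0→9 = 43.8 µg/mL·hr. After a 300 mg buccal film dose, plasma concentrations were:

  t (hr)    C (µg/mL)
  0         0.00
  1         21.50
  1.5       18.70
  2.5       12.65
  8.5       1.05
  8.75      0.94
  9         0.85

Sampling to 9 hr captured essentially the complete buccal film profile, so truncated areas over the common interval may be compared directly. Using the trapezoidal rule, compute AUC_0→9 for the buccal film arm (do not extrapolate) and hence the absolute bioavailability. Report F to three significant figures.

Trapezoidal AUC_0→9 (buccal film):
  [0→1]: (0.00+21.50)/2 × 1 = 10.75
  [1→1.5]: (21.50+18.70)/2 × 0.5 = 10.05
  [1.5→2.5]: (18.70+12.65)/2 × 1 = 15.675
  [2.5→8.5]: (12.65+1.05)/2 × 6 = 41.1
  [8.5→8.75]: (1.05+0.94)/2 × 0.25 = 0.24875
  [8.75→9]: (0.94+0.85)/2 × 0.25 = 0.22375
  Sum = 78.0475 µg/mL·hr
F = (AUC_ev/D_ev)/(AUC_iv/D_iv) = (78.0475/300)/(43.8/150) = 0.260158/0.292 = 0.8910

F = 0.891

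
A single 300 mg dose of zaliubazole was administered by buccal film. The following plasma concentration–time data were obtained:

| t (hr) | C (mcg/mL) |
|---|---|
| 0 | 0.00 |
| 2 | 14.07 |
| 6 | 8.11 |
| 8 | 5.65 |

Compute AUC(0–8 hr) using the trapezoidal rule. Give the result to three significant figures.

Trapezoidal AUC_0→8:
  [0→2]: (0.00+14.07)/2 × 2 = 14.07
  [2→6]: (14.07+8.11)/2 × 4 = 44.36
  [6→8]: (8.11+5.65)/2 × 2 = 13.76
  Sum = 72.19 mcg/mL·hr

AUC = 72.2 mcg/mL·hr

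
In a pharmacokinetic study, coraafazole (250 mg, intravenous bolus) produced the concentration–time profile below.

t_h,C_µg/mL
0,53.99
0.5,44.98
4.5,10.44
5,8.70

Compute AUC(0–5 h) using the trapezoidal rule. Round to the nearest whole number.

AUC = 140 µg/mL·h

Trapezoidal AUC_0→5:
  [0→0.5]: (53.99+44.98)/2 × 0.5 = 24.7425
  [0.5→4.5]: (44.98+10.44)/2 × 4 = 110.84
  [4.5→5]: (10.44+8.70)/2 × 0.5 = 4.785
  Sum = 140.3675 µg/mL·h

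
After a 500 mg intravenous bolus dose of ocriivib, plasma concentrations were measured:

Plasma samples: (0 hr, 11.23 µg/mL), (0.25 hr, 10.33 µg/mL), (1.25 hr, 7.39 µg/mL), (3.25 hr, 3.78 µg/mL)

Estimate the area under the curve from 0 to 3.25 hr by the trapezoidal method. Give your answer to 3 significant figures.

Trapezoidal AUC_0→3.25:
  [0→0.25]: (11.23+10.33)/2 × 0.25 = 2.695
  [0.25→1.25]: (10.33+7.39)/2 × 1 = 8.86
  [1.25→3.25]: (7.39+3.78)/2 × 2 = 11.17
  Sum = 22.725 µg/mL·hr

AUC = 22.7 µg/mL·hr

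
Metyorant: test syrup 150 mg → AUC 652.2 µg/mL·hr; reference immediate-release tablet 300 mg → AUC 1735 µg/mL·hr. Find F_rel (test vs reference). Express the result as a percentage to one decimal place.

F_rel = (AUC_test/D_test) / (AUC_ref/D_ref)
      = (652.2/150) / (1735/300)
      = 4.348 / 5.78333 = 0.7518 = 75.18%

F_rel = 75.2%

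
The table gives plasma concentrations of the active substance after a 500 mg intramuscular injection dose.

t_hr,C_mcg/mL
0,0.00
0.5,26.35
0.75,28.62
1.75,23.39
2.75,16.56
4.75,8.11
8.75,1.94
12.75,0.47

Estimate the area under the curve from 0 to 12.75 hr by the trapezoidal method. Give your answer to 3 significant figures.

Trapezoidal AUC_0→12.75:
  [0→0.5]: (0.00+26.35)/2 × 0.5 = 6.5875
  [0.5→0.75]: (26.35+28.62)/2 × 0.25 = 6.87125
  [0.75→1.75]: (28.62+23.39)/2 × 1 = 26.005
  [1.75→2.75]: (23.39+16.56)/2 × 1 = 19.975
  [2.75→4.75]: (16.56+8.11)/2 × 2 = 24.67
  [4.75→8.75]: (8.11+1.94)/2 × 4 = 20.1
  [8.75→12.75]: (1.94+0.47)/2 × 4 = 4.82
  Sum = 109.02875 mcg/mL·hr

AUC = 109 mcg/mL·hr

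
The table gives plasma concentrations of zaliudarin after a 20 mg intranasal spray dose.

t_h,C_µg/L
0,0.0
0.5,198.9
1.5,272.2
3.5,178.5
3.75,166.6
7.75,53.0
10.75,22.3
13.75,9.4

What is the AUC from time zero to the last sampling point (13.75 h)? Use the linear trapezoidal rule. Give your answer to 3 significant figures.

Trapezoidal AUC_0→13.75:
  [0→0.5]: (0.0+198.9)/2 × 0.5 = 49.725
  [0.5→1.5]: (198.9+272.2)/2 × 1 = 235.55
  [1.5→3.5]: (272.2+178.5)/2 × 2 = 450.7
  [3.5→3.75]: (178.5+166.6)/2 × 0.25 = 43.1375
  [3.75→7.75]: (166.6+53.0)/2 × 4 = 439.2
  [7.75→10.75]: (53.0+22.3)/2 × 3 = 112.95
  [10.75→13.75]: (22.3+9.4)/2 × 3 = 47.55
  Sum = 1378.8125 µg/L·h

AUC = 1380 µg/L·h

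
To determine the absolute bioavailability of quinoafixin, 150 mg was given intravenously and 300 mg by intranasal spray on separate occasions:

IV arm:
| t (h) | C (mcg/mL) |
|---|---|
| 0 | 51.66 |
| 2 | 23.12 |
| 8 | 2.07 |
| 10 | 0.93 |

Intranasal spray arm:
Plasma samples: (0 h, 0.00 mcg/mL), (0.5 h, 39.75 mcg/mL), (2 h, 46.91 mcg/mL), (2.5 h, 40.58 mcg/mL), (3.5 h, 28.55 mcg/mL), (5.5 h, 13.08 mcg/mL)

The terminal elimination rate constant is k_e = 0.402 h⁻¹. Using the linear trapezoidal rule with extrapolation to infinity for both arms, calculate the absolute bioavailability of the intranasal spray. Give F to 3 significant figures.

F = 0.660

Trapezoidal AUC_0→10 (IV):
  [0→2]: (51.66+23.12)/2 × 2 = 74.78
  [2→8]: (23.12+2.07)/2 × 6 = 75.57
  [8→10]: (2.07+0.93)/2 × 2 = 3.0
  Sum = 153.35 mcg/mL·h
IV tail: 0.93/0.402 = 2.313; AUC_iv,0→∞ = 153.35 + 2.313 = 155.663 mcg/mL·h
Trapezoidal AUC_0→5.5 (intranasal spray):
  [0→0.5]: (0.00+39.75)/2 × 0.5 = 9.9375
  [0.5→2]: (39.75+46.91)/2 × 1.5 = 64.995
  [2→2.5]: (46.91+40.58)/2 × 0.5 = 21.8725
  [2.5→3.5]: (40.58+28.55)/2 × 1 = 34.565
  [3.5→5.5]: (28.55+13.08)/2 × 2 = 41.63
  Sum = 173.0 mcg/mL·h
intranasal spray tail: 13.08/0.402 = 32.537; AUC_ev,0→∞ = 173.0 + 32.537 = 205.537 mcg/mL·h
F = (AUC_ev/D_ev)/(AUC_iv/D_iv) = (205.537/300)/(155.663/150) = 0.685123/1.03775 = 0.6602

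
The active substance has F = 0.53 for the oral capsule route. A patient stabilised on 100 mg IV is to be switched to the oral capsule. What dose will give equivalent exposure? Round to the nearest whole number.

D_oral = 189 mg

For equal systemic exposure: F × D_ev = D_iv
D_ev = D_iv / F = 100 / 0.53 = 188.679 mg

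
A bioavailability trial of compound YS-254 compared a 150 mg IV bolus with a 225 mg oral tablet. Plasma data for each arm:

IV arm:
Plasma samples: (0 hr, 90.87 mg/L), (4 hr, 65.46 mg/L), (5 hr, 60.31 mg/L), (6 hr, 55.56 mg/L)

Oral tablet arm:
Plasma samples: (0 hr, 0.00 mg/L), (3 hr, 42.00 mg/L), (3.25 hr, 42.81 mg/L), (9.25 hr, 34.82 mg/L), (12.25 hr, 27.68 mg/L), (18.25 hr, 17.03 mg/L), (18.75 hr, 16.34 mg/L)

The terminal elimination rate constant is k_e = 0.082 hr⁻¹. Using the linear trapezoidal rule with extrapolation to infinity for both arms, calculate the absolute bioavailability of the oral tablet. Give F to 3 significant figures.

F = 0.445

Trapezoidal AUC_0→6 (IV):
  [0→4]: (90.87+65.46)/2 × 4 = 312.66
  [4→5]: (65.46+60.31)/2 × 1 = 62.885
  [5→6]: (60.31+55.56)/2 × 1 = 57.935
  Sum = 433.48 mg/L·hr
IV tail: 55.56/0.082 = 677.561; AUC_iv,0→∞ = 433.48 + 677.561 = 1111.041 mg/L·hr
Trapezoidal AUC_0→18.75 (oral tablet):
  [0→3]: (0.00+42.00)/2 × 3 = 63.0
  [3→3.25]: (42.00+42.81)/2 × 0.25 = 10.60125
  [3.25→9.25]: (42.81+34.82)/2 × 6 = 232.89
  [9.25→12.25]: (34.82+27.68)/2 × 3 = 93.75
  [12.25→18.25]: (27.68+17.03)/2 × 6 = 134.13
  [18.25→18.75]: (17.03+16.34)/2 × 0.5 = 8.3425
  Sum = 542.71375 mg/L·hr
oral tablet tail: 16.34/0.082 = 199.268; AUC_ev,0→∞ = 542.71375 + 199.268 = 741.98175 mg/L·hr
F = (AUC_ev/D_ev)/(AUC_iv/D_iv) = (741.98175/225)/(1111.041/150) = 3.2977/7.40694 = 0.4452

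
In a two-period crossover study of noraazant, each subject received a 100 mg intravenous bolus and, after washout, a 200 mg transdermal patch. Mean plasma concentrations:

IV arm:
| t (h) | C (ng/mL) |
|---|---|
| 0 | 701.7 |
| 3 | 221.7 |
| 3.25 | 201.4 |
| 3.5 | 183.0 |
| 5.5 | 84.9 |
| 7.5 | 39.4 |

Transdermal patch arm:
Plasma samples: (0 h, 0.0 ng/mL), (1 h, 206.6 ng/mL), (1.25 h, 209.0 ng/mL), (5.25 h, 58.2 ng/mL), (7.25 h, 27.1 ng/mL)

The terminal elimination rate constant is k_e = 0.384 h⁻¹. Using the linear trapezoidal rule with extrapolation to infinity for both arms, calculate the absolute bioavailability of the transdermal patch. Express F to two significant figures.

F = 0.21

Trapezoidal AUC_0→7.5 (IV):
  [0→3]: (701.7+221.7)/2 × 3 = 1385.1
  [3→3.25]: (221.7+201.4)/2 × 0.25 = 52.8875
  [3.25→3.5]: (201.4+183.0)/2 × 0.25 = 48.05
  [3.5→5.5]: (183.0+84.9)/2 × 2 = 267.9
  [5.5→7.5]: (84.9+39.4)/2 × 2 = 124.3
  Sum = 1878.2375 ng/mL·h
IV tail: 39.4/0.384 = 102.604; AUC_iv,0→∞ = 1878.2375 + 102.604 = 1980.8415 ng/mL·h
Trapezoidal AUC_0→7.25 (transdermal patch):
  [0→1]: (0.0+206.6)/2 × 1 = 103.3
  [1→1.25]: (206.6+209.0)/2 × 0.25 = 51.95
  [1.25→5.25]: (209.0+58.2)/2 × 4 = 534.4
  [5.25→7.25]: (58.2+27.1)/2 × 2 = 85.3
  Sum = 774.95 ng/mL·h
transdermal patch tail: 27.1/0.384 = 70.573; AUC_ev,0→∞ = 774.95 + 70.573 = 845.523 ng/mL·h
F = (AUC_ev/D_ev)/(AUC_iv/D_iv) = (845.523/200)/(1980.8415/100) = 4.227615/19.808415 = 0.2134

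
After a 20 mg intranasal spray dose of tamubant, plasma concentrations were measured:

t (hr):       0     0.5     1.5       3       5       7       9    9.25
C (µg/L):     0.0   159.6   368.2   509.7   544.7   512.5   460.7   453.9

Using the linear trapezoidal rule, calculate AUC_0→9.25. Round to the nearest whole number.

Trapezoidal AUC_0→9.25:
  [0→0.5]: (0.0+159.6)/2 × 0.5 = 39.9
  [0.5→1.5]: (159.6+368.2)/2 × 1 = 263.9
  [1.5→3]: (368.2+509.7)/2 × 1.5 = 658.425
  [3→5]: (509.7+544.7)/2 × 2 = 1054.4
  [5→7]: (544.7+512.5)/2 × 2 = 1057.2
  [7→9]: (512.5+460.7)/2 × 2 = 973.2
  [9→9.25]: (460.7+453.9)/2 × 0.25 = 114.325
  Sum = 4161.35 µg/L·hr

AUC = 4161 µg/L·hr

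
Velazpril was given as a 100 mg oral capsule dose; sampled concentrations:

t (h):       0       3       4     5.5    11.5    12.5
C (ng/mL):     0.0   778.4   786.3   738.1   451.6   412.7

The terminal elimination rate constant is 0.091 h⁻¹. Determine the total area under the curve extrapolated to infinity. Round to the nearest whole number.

Trapezoidal AUC_0→12.5:
  [0→3]: (0.0+778.4)/2 × 3 = 1167.6
  [3→4]: (778.4+786.3)/2 × 1 = 782.35
  [4→5.5]: (786.3+738.1)/2 × 1.5 = 1143.3
  [5.5→11.5]: (738.1+451.6)/2 × 6 = 3569.1
  [11.5→12.5]: (451.6+412.7)/2 × 1 = 432.15
  Sum = 7094.5 ng/mL·h
Extrapolated tail: C_last / k_e = 412.7 / 0.091 = 4535.165
AUC_0→∞ = 7094.5 + 4535.165 = 11629.665 ng/mL·h

AUC = 11630 ng/mL·h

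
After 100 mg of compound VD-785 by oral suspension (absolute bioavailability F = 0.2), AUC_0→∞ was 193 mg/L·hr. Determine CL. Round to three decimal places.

CL = 0.104 L/hr

CL = F × Dose / AUC_0→∞
   = 0.2 × 100 / 193 = 0.103627 L/hr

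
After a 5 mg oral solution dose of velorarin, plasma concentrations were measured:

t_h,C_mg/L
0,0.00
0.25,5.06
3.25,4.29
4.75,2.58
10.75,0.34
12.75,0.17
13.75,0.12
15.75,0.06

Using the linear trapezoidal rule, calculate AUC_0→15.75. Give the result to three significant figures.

Trapezoidal AUC_0→15.75:
  [0→0.25]: (0.00+5.06)/2 × 0.25 = 0.6325
  [0.25→3.25]: (5.06+4.29)/2 × 3 = 14.025
  [3.25→4.75]: (4.29+2.58)/2 × 1.5 = 5.1525
  [4.75→10.75]: (2.58+0.34)/2 × 6 = 8.76
  [10.75→12.75]: (0.34+0.17)/2 × 2 = 0.51
  [12.75→13.75]: (0.17+0.12)/2 × 1 = 0.145
  [13.75→15.75]: (0.12+0.06)/2 × 2 = 0.18
  Sum = 29.405 mg/L·h

AUC = 29.4 mg/L·h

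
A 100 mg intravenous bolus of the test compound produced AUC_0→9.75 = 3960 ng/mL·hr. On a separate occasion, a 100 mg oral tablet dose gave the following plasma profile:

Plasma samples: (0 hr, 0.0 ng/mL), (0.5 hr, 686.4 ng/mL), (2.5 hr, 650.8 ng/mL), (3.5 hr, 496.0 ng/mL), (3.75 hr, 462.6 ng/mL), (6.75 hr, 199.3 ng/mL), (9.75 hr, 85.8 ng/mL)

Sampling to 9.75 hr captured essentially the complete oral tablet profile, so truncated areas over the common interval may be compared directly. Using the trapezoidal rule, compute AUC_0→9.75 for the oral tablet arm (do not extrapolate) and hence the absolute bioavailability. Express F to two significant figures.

Trapezoidal AUC_0→9.75 (oral tablet):
  [0→0.5]: (0.0+686.4)/2 × 0.5 = 171.6
  [0.5→2.5]: (686.4+650.8)/2 × 2 = 1337.2
  [2.5→3.5]: (650.8+496.0)/2 × 1 = 573.4
  [3.5→3.75]: (496.0+462.6)/2 × 0.25 = 119.825
  [3.75→6.75]: (462.6+199.3)/2 × 3 = 992.85
  [6.75→9.75]: (199.3+85.8)/2 × 3 = 427.65
  Sum = 3622.525 ng/mL·hr
F = (AUC_ev/D_ev)/(AUC_iv/D_iv) = (3622.525/100)/(3960/100) = 36.22525/39.6 = 0.9148

F = 0.91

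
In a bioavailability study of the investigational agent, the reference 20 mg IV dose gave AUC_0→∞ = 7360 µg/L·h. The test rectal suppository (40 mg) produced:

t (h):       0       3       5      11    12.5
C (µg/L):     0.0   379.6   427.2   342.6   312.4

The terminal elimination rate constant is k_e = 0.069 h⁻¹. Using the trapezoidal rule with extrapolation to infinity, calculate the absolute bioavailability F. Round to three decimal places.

Trapezoidal AUC_0→12.5 (rectal suppository):
  [0→3]: (0.0+379.6)/2 × 3 = 569.4
  [3→5]: (379.6+427.2)/2 × 2 = 806.8
  [5→11]: (427.2+342.6)/2 × 6 = 2309.4
  [11→12.5]: (342.6+312.4)/2 × 1.5 = 491.25
  Sum = 4176.85 µg/L·h
Tail: C_last/k_e = 312.4/0.069 = 4527.536
AUC_0→∞ (rectal suppository) = 4176.85 + 4527.536 = 8704.386 µg/L·h
F = (AUC_ev/D_ev)/(AUC_iv/D_iv) = (8704.386/40)/(7360/20) = 217.60965/368 = 0.5913

F = 0.591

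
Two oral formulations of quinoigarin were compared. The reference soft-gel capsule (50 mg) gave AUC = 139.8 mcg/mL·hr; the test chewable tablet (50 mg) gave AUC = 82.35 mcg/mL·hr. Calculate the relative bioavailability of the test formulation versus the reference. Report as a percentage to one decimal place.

F_rel = (AUC_test/D_test) / (AUC_ref/D_ref)
      = (82.35/50) / (139.8/50)
      = 1.647 / 2.796 = 0.5891 = 58.91%

F_rel = 58.9%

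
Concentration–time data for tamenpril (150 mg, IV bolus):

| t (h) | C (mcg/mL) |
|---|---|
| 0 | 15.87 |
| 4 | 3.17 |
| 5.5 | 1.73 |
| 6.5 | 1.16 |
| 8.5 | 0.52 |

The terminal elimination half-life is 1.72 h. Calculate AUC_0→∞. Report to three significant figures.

AUC = 46.2 mcg/mL·h

Trapezoidal AUC_0→8.5:
  [0→4]: (15.87+3.17)/2 × 4 = 38.08
  [4→5.5]: (3.17+1.73)/2 × 1.5 = 3.675
  [5.5→6.5]: (1.73+1.16)/2 × 1 = 1.445
  [6.5→8.5]: (1.16+0.52)/2 × 2 = 1.68
  Sum = 44.88 mcg/mL·h
k_e = ln2 / t½ = 0.693147 / 1.72 = 0.4030 h^-1
Extrapolated tail: C_last / k_e = 0.52 / 0.403 = 1.290
AUC_0→∞ = 44.88 + 1.290 = 46.17 mcg/mL·h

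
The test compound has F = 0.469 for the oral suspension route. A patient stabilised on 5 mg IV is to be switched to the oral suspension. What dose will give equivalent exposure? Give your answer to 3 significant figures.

For equal systemic exposure: F × D_ev = D_iv
D_ev = D_iv / F = 5 / 0.469 = 10.661 mg

D_oral = 10.7 mg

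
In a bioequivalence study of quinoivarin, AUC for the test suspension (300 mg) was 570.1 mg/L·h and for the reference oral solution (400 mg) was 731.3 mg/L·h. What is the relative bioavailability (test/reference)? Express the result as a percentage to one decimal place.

F_rel = 103.9%

F_rel = (AUC_test/D_test) / (AUC_ref/D_ref)
      = (570.1/300) / (731.3/400)
      = 1.90033 / 1.82825 = 1.0394 = 103.94%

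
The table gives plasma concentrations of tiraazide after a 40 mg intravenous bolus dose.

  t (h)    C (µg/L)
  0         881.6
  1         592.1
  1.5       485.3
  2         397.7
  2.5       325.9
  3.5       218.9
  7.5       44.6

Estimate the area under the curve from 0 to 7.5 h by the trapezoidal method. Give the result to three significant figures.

AUC = 2210 µg/L·h

Trapezoidal AUC_0→7.5:
  [0→1]: (881.6+592.1)/2 × 1 = 736.85
  [1→1.5]: (592.1+485.3)/2 × 0.5 = 269.35
  [1.5→2]: (485.3+397.7)/2 × 0.5 = 220.75
  [2→2.5]: (397.7+325.9)/2 × 0.5 = 180.9
  [2.5→3.5]: (325.9+218.9)/2 × 1 = 272.4
  [3.5→7.5]: (218.9+44.6)/2 × 4 = 527.0
  Sum = 2207.25 µg/L·h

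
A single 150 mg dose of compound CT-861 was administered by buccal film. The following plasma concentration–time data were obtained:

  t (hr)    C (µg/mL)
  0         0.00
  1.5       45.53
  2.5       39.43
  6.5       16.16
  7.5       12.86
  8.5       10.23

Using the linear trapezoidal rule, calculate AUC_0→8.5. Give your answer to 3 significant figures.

Trapezoidal AUC_0→8.5:
  [0→1.5]: (0.00+45.53)/2 × 1.5 = 34.1475
  [1.5→2.5]: (45.53+39.43)/2 × 1 = 42.48
  [2.5→6.5]: (39.43+16.16)/2 × 4 = 111.18
  [6.5→7.5]: (16.16+12.86)/2 × 1 = 14.51
  [7.5→8.5]: (12.86+10.23)/2 × 1 = 11.545
  Sum = 213.8625 µg/mL·hr

AUC = 214 µg/mL·hr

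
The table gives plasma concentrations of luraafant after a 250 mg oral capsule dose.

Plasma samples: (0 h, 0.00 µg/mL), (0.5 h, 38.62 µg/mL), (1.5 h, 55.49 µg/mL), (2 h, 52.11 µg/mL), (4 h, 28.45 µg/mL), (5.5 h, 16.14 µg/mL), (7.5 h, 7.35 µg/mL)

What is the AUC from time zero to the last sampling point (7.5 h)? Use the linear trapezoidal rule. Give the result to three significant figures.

AUC = 221 µg/mL·h

Trapezoidal AUC_0→7.5:
  [0→0.5]: (0.00+38.62)/2 × 0.5 = 9.655
  [0.5→1.5]: (38.62+55.49)/2 × 1 = 47.055
  [1.5→2]: (55.49+52.11)/2 × 0.5 = 26.9
  [2→4]: (52.11+28.45)/2 × 2 = 80.56
  [4→5.5]: (28.45+16.14)/2 × 1.5 = 33.4425
  [5.5→7.5]: (16.14+7.35)/2 × 2 = 23.49
  Sum = 221.1025 µg/mL·h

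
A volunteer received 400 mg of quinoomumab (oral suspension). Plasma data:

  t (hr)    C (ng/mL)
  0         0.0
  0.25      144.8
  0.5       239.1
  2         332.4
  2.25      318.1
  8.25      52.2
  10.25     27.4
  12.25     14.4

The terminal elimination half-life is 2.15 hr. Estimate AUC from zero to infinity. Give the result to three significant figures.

AUC = 1850 ng/mL·hr

Trapezoidal AUC_0→12.25:
  [0→0.25]: (0.0+144.8)/2 × 0.25 = 18.1
  [0.25→0.5]: (144.8+239.1)/2 × 0.25 = 47.9875
  [0.5→2]: (239.1+332.4)/2 × 1.5 = 428.625
  [2→2.25]: (332.4+318.1)/2 × 0.25 = 81.3125
  [2.25→8.25]: (318.1+52.2)/2 × 6 = 1110.9
  [8.25→10.25]: (52.2+27.4)/2 × 2 = 79.6
  [10.25→12.25]: (27.4+14.4)/2 × 2 = 41.8
  Sum = 1808.325 ng/mL·hr
k_e = ln2 / t½ = 0.693147 / 2.15 = 0.3224 hr^-1
Extrapolated tail: C_last / k_e = 14.4 / 0.3224 = 44.665
AUC_0→∞ = 1808.325 + 44.665 = 1852.99 ng/mL·hr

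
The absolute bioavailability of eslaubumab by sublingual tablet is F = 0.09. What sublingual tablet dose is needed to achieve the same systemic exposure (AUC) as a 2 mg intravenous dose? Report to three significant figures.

D_sublingual = 22.2 mg

For equal systemic exposure: F × D_ev = D_iv
D_ev = D_iv / F = 2 / 0.09 = 22.2222 mg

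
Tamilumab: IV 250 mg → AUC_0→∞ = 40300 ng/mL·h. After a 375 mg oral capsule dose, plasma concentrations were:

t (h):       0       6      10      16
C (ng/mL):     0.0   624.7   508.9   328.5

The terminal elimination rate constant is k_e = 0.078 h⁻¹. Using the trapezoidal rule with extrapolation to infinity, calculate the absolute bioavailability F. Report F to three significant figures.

Trapezoidal AUC_0→16 (oral capsule):
  [0→6]: (0.0+624.7)/2 × 6 = 1874.1
  [6→10]: (624.7+508.9)/2 × 4 = 2267.2
  [10→16]: (508.9+328.5)/2 × 6 = 2512.2
  Sum = 6653.5 ng/mL·h
Tail: C_last/k_e = 328.5/0.078 = 4211.538
AUC_0→∞ (oral capsule) = 6653.5 + 4211.538 = 10865.038 ng/mL·h
F = (AUC_ev/D_ev)/(AUC_iv/D_iv) = (10865.038/375)/(40300/250) = 28.9734/161.2 = 0.1797

F = 0.180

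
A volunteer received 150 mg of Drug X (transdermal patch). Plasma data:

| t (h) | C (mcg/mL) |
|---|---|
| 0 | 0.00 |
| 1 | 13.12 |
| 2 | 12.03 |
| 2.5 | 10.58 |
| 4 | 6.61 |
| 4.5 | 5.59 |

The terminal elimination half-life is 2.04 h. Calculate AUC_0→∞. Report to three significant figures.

AUC = 57.2 mcg/mL·h

Trapezoidal AUC_0→4.5:
  [0→1]: (0.00+13.12)/2 × 1 = 6.56
  [1→2]: (13.12+12.03)/2 × 1 = 12.575
  [2→2.5]: (12.03+10.58)/2 × 0.5 = 5.6525
  [2.5→4]: (10.58+6.61)/2 × 1.5 = 12.8925
  [4→4.5]: (6.61+5.59)/2 × 0.5 = 3.05
  Sum = 40.73 mcg/mL·h
k_e = ln2 / t½ = 0.693147 / 2.04 = 0.3398 h^-1
Extrapolated tail: C_last / k_e = 5.59 / 0.3398 = 16.451
AUC_0→∞ = 40.73 + 16.451 = 57.181 mcg/mL·h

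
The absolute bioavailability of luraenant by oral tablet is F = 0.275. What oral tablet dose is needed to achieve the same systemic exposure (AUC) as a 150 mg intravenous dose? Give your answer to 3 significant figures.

For equal systemic exposure: F × D_ev = D_iv
D_ev = D_iv / F = 150 / 0.275 = 545.455 mg

D_oral = 545 mg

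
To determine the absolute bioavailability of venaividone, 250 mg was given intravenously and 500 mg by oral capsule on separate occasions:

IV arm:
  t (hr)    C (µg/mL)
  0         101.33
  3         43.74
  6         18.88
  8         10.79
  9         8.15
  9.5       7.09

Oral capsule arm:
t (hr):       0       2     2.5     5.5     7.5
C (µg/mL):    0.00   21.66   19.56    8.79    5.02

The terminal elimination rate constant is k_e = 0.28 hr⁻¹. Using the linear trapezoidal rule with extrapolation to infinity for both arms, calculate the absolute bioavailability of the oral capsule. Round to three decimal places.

Trapezoidal AUC_0→9.5 (IV):
  [0→3]: (101.33+43.74)/2 × 3 = 217.605
  [3→6]: (43.74+18.88)/2 × 3 = 93.93
  [6→8]: (18.88+10.79)/2 × 2 = 29.67
  [8→9]: (10.79+8.15)/2 × 1 = 9.47
  [9→9.5]: (8.15+7.09)/2 × 0.5 = 3.81
  Sum = 354.485 µg/mL·hr
IV tail: 7.09/0.28 = 25.321; AUC_iv,0→∞ = 354.485 + 25.321 = 379.806 µg/mL·hr
Trapezoidal AUC_0→7.5 (oral capsule):
  [0→2]: (0.00+21.66)/2 × 2 = 21.66
  [2→2.5]: (21.66+19.56)/2 × 0.5 = 10.305
  [2.5→5.5]: (19.56+8.79)/2 × 3 = 42.525
  [5.5→7.5]: (8.79+5.02)/2 × 2 = 13.81
  Sum = 88.3 µg/mL·hr
oral capsule tail: 5.02/0.28 = 17.929; AUC_ev,0→∞ = 88.3 + 17.929 = 106.229 µg/mL·hr
F = (AUC_ev/D_ev)/(AUC_iv/D_iv) = (106.229/500)/(379.806/250) = 0.212458/1.519224 = 0.1398

F = 0.140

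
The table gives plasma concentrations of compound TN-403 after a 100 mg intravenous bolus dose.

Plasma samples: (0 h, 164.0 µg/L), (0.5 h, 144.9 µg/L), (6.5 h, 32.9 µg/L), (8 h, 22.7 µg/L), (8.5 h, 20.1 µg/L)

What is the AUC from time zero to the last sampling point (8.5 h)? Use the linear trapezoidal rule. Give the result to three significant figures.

AUC = 663 µg/L·h

Trapezoidal AUC_0→8.5:
  [0→0.5]: (164.0+144.9)/2 × 0.5 = 77.225
  [0.5→6.5]: (144.9+32.9)/2 × 6 = 533.4
  [6.5→8]: (32.9+22.7)/2 × 1.5 = 41.7
  [8→8.5]: (22.7+20.1)/2 × 0.5 = 10.7
  Sum = 663.025 µg/L·h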